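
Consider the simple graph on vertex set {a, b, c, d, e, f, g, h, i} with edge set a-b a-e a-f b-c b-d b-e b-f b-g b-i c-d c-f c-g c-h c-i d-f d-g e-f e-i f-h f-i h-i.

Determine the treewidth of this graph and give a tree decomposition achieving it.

Treewidth 3.
One such decomposition:
Bags: B1 = {b, c, d, f}  B2 = {b, c, f, i}  B3 = {c, f, h, i}  B4 = {b, c, d, g}  B5 = {b, e, f, i}  B6 = {a, b, e, f}
Tree: B1–B2, B2–B3, B1–B4, B2–B5, B5–B6

Each bag holds 4 vertices, so the decomposition has width 3, which upper-bounds the treewidth. For the lower bound, the 4 vertices {b, c, d, g} are pairwise adjacent, and any tree decomposition puts a clique entirely inside one bag — forcing width ≥ 3. Combining the bounds, tw(G) = 3.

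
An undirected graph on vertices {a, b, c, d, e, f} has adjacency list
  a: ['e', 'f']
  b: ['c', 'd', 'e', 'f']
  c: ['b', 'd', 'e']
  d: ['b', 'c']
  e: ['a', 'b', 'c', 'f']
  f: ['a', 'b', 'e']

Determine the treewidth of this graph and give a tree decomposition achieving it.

Treewidth 2.
Bags: B1 = {b, e, f}  B2 = {b, c, e}  B3 = {b, c, d}  B4 = {a, e, f}
Tree: B1–B2, B2–B3, B1–B4

The largest bag has 3 vertices, giving width 2; this decomposition certifies tw(G) ≤ 2. For the lower bound, the 3 vertices {b, c, d} are pairwise adjacent, and any tree decomposition puts a clique entirely inside one bag — forcing width ≥ 2. The upper and lower bounds meet at 2, so that is the treewidth.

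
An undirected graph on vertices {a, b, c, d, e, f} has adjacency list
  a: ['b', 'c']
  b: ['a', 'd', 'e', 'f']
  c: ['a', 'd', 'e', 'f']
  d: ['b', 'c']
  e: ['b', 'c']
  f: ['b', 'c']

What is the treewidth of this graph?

A width-2 tree decomposition is:
Bags: B1 = {b, c, d}  B2 = {a, b, c}  B3 = {b, c, e}  B4 = {b, c, f}
Tree: B1–B2, B2–B3, B3–B4
The largest bag has 3 vertices, giving width 2; this decomposition certifies tw(G) ≤ 2. For the lower bound, G contains the cycle b–d–c–a–b, so G is not a forest; only forests have treewidth ≤ 1, hence tw(G) ≥ 2. The upper and lower bounds meet at 2, so that is the treewidth.

2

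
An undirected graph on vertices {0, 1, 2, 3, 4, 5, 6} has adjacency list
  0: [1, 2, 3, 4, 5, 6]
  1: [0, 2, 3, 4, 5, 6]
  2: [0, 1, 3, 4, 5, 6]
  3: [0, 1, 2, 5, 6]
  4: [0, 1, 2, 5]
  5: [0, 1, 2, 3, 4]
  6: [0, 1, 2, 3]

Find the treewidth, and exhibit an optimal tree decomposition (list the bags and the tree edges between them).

Each bag holds 5 vertices, so the decomposition has width 4, which upper-bounds the treewidth. For the lower bound, the 5 vertices {0, 1, 2, 3, 5} are pairwise adjacent, and any tree decomposition puts a clique entirely inside one bag — forcing width ≥ 4. Therefore the treewidth is 4.

Treewidth 4.
One optimal decomposition is:
Bags: B1 = {0, 1, 2, 3, 5}  B2 = {0, 1, 2, 3, 6}  B3 = {0, 1, 2, 4, 5}
Tree: B1–B2, B1–B3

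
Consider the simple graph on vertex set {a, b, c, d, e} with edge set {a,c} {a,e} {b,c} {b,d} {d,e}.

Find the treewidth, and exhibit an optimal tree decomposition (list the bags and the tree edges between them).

Treewidth 2.
One optimal decomposition is:
Bags: B1 = {a, c, e}  B2 = {b, c, e}  B3 = {b, d, e}
Tree: B1–B2, B2–B3

The largest bag has 3 vertices, giving width 2; this decomposition certifies tw(G) ≤ 2. The edges e–a–c–b–d–e form a cycle, so G is not a tree and its treewidth is at least 2. The upper and lower bounds meet at 2, so that is the treewidth.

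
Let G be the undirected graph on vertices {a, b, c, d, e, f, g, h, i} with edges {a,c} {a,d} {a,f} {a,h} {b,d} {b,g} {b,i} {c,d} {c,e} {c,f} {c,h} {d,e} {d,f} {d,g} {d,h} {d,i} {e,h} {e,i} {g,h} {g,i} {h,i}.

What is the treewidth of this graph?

3

A width-3 tree decomposition is:
Bags: B1 = {c, d, e, h}  B2 = {a, c, d, h}  B3 = {a, c, d, f}  B4 = {d, e, h, i}  B5 = {d, g, h, i}  B6 = {b, d, g, i}
Tree: B1–B2, B2–B3, B1–B4, B4–B5, B5–B6
The largest bag has 4 vertices, giving width 3; this decomposition certifies tw(G) ≤ 3. Conversely, {c, d, e, h} is a clique of size 4, and the vertices of any clique must share a bag in every tree decomposition; so some bag has ≥ 4 vertices and tw(G) ≥ 3. Therefore the treewidth is 3.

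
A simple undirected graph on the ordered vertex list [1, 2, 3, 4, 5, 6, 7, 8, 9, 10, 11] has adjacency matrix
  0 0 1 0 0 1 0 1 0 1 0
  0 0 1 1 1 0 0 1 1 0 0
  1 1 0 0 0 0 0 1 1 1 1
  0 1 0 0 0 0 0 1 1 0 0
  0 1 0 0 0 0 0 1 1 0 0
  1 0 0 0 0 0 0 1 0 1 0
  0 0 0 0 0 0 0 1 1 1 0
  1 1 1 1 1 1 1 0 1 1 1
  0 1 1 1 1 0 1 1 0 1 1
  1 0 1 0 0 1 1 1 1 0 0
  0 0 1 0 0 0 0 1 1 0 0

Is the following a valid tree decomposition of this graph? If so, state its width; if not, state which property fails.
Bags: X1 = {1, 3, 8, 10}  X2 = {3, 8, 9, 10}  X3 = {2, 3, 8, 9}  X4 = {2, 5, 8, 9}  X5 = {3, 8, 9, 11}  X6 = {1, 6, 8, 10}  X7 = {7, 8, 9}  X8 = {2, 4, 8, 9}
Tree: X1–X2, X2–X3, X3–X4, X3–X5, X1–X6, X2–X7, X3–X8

No — edge (10,7) lies in no bag.

A tree decomposition must satisfy three properties: every vertex lies in some bag; for every edge, both endpoints lie together in some bag; and for every vertex, the bags containing it form a connected subtree. Here edge (10,7) lies in no bag, so the decomposition is invalid.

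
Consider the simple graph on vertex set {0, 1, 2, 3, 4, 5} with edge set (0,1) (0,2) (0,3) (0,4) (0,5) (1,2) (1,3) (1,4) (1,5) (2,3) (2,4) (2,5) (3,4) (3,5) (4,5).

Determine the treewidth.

5

A width-5 tree decomposition is:
Bags: B1 = {0, 1, 2, 3, 4, 5}
Tree: (single bag)
A single bag containing all 6 vertices is trivially a valid decomposition of width 5. On the other hand G contains the 6-clique {0, 1, 2, 3, 4, 5}. A clique must lie in a single bag of any decomposition, so no decomposition can have width below 5. The upper and lower bounds meet at 5, so that is the treewidth.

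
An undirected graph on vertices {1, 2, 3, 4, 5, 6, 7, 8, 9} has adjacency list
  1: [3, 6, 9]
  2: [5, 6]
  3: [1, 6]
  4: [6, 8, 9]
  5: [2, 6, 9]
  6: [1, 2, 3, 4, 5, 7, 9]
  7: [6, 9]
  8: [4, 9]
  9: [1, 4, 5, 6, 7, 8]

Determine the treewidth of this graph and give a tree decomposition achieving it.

Every bag has size at most 3, so the width is 3 − 1 = 2 and tw(G) ≤ 2. For the lower bound, the 3 vertices {4, 8, 9} are pairwise adjacent, and any tree decomposition puts a clique entirely inside one bag — forcing width ≥ 2. The upper and lower bounds meet at 2, so that is the treewidth.

Treewidth 2.
One such decomposition:
Bags: B1 = {6, 7, 9}  B2 = {4, 6, 9}  B3 = {1, 6, 9}  B4 = {1, 3, 6}  B5 = {5, 6, 9}  B6 = {4, 8, 9}  B7 = {2, 5, 6}
Tree: B1–B2, B2–B3, B3–B4, B1–B5, B2–B6, B5–B7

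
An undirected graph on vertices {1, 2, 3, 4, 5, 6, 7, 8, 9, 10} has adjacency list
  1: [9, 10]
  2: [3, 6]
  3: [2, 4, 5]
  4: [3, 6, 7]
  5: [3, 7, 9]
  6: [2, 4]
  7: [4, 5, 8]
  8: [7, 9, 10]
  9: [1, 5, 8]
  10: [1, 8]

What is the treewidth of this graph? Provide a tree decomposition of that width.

Treewidth 2.
One such decomposition:
Bags: B1 = {1, 8, 10}  B2 = {1, 8, 9}  B3 = {7, 8, 9}  B4 = {5, 7, 9}  B5 = {4, 5, 7}  B6 = {3, 4, 5}  B7 = {3, 4, 6}  B8 = {2, 3, 6}
Tree: B1–B2, B2–B3, B3–B4, B4–B5, B5–B6, B6–B7, B7–B8

Each bag holds 3 vertices, so the decomposition has width 2, which upper-bounds the treewidth. The edges 10–1–9–8–10 form a cycle, so G is not a tree and its treewidth is at least 2. Combining the bounds, tw(G) = 2.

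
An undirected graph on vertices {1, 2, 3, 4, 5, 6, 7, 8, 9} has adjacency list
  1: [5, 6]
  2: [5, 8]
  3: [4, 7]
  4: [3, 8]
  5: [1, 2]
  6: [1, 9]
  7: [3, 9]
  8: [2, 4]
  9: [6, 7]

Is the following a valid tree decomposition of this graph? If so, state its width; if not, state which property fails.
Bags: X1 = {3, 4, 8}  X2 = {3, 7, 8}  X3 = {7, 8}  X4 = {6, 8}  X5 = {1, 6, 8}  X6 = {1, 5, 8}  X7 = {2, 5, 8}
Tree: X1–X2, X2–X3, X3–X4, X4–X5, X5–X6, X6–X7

A tree decomposition must satisfy three properties: every vertex lies in some bag; for every edge, both endpoints lie together in some bag; and for every vertex, the bags containing it form a connected subtree. Here vertex 9 appears in no bag, so the decomposition is invalid.

No — vertex 9 appears in no bag.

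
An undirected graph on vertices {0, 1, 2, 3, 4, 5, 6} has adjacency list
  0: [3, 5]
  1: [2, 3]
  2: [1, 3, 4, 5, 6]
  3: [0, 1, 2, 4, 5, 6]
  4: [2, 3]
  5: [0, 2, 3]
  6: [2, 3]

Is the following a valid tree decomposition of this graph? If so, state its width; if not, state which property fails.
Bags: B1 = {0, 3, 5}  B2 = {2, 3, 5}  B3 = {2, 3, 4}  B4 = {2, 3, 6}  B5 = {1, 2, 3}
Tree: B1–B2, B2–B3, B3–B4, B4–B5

Yes; width 2.

Vertex coverage: the bags together contain {0, 1, 2, 3, 4, 5, 6}, the full vertex set. Edge coverage: each edge of G has both endpoints in at least one bag. Running intersection: for every vertex, the bags containing it form a connected subtree. All three properties hold, so this is a valid tree decomposition of width max|bag| − 1 = 2, and hence tw(G) ≤ 2.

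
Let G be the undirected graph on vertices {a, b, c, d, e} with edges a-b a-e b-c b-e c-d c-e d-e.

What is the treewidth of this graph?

2

A width-2 tree decomposition is:
Bags: B1 = {b, c, e}  B2 = {c, d, e}  B3 = {a, b, e}
Tree: B1–B2, B1–B3
Each bag holds 3 vertices, so the decomposition has width 2, which upper-bounds the treewidth. Conversely, {c, d, e} is a clique of size 3, and the vertices of any clique must share a bag in every tree decomposition; so some bag has ≥ 3 vertices and tw(G) ≥ 2. The upper and lower bounds meet at 2, so that is the treewidth.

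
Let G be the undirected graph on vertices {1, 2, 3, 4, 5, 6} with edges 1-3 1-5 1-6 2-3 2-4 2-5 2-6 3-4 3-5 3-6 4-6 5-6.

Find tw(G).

A width-3 tree decomposition is:
Bags: B1 = {1, 3, 5, 6}  B2 = {2, 3, 5, 6}  B3 = {2, 3, 4, 6}
Tree: B1–B2, B2–B3
Each bag holds 4 vertices, so the decomposition has width 3, which upper-bounds the treewidth. On the other hand G contains the 4-clique {1, 3, 5, 6}. A clique must lie in a single bag of any decomposition, so no decomposition can have width below 3. Combining the bounds, tw(G) = 3.

3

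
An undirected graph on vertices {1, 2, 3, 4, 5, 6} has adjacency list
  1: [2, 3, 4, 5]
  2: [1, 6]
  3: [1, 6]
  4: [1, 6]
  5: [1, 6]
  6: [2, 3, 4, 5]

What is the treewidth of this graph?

A width-2 tree decomposition is:
Bags: B1 = {1, 5, 6}  B2 = {1, 3, 6}  B3 = {1, 2, 6}  B4 = {1, 4, 6}
Tree: B1–B2, B2–B3, B3–B4
The largest bag has 3 vertices, giving width 2; this decomposition certifies tw(G) ≤ 2. For the lower bound, G contains the cycle 5–1–3–6–5, so G is not a forest; only forests have treewidth ≤ 1, hence tw(G) ≥ 2. Hence tw(G) = 2 exactly.

2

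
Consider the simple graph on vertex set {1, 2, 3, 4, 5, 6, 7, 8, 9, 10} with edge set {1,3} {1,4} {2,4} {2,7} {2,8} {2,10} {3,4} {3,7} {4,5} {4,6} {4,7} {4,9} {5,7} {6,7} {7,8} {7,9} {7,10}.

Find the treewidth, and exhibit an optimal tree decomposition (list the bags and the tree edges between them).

Each bag holds 3 vertices, so the decomposition has width 2, which upper-bounds the treewidth. On the other hand G contains the 3-clique {1, 3, 4}. A clique must lie in a single bag of any decomposition, so no decomposition can have width below 2. The upper and lower bounds meet at 2, so that is the treewidth.

Treewidth 2.
Bags: B1 = {2, 4, 7}  B2 = {4, 7, 9}  B3 = {4, 6, 7}  B4 = {3, 4, 7}  B5 = {2, 7, 10}  B6 = {4, 5, 7}  B7 = {2, 7, 8}  B8 = {1, 3, 4}
Tree: B1–B2, B1–B3, B1–B4, B1–B5, B4–B6, B1–B7, B4–B8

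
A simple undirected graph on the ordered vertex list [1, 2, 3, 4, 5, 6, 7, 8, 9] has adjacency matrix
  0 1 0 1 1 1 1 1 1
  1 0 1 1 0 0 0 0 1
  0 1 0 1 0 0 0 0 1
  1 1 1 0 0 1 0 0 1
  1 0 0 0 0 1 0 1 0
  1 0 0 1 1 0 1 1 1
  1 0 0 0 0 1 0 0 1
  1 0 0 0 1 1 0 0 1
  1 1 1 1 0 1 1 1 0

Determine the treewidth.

A width-3 tree decomposition is:
Bags: B1 = {1, 4, 6, 9}  B2 = {1, 6, 8, 9}  B3 = {1, 6, 7, 9}  B4 = {1, 5, 6, 8}  B5 = {1, 2, 4, 9}  B6 = {2, 3, 4, 9}
Tree: B1–B2, B2–B3, B2–B4, B1–B5, B5–B6
Every bag has size at most 4, so the width is 4 − 1 = 3 and tw(G) ≤ 3. Conversely, {1, 2, 4, 9} is a clique of size 4, and the vertices of any clique must share a bag in every tree decomposition; so some bag has ≥ 4 vertices and tw(G) ≥ 3. The upper and lower bounds meet at 3, so that is the treewidth.

3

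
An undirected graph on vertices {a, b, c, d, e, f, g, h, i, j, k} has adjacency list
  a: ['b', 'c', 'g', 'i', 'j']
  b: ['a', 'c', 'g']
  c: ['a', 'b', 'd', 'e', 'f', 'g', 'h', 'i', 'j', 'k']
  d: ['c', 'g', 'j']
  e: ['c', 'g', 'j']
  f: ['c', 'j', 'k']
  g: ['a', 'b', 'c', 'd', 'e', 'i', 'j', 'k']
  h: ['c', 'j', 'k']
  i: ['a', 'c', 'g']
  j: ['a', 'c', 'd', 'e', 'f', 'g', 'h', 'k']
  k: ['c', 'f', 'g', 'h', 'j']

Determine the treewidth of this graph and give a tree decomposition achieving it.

Treewidth 3.
Bags: B1 = {c, h, j, k}  B2 = {c, g, j, k}  B3 = {c, d, g, j}  B4 = {a, c, g, j}  B5 = {c, f, j, k}  B6 = {a, b, c, g}  B7 = {a, c, g, i}  B8 = {c, e, g, j}
Tree: B1–B2, B2–B3, B2–B4, B1–B5, B4–B6, B6–B7, B3–B8

Each bag holds 4 vertices, so the decomposition has width 3, which upper-bounds the treewidth. For the lower bound, the 4 vertices {c, d, g, j} are pairwise adjacent, and any tree decomposition puts a clique entirely inside one bag — forcing width ≥ 3. Hence tw(G) = 3 exactly.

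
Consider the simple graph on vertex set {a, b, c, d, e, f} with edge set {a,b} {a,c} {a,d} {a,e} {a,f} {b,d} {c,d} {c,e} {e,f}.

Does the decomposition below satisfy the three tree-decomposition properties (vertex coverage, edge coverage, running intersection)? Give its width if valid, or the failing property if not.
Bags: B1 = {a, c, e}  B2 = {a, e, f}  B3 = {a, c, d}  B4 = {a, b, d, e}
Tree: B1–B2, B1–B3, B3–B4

A tree decomposition must satisfy three properties: every vertex lies in some bag; for every edge, both endpoints lie together in some bag; and for every vertex, the bags containing it form a connected subtree. Here bags containing vertex e are not connected in the tree, so the decomposition is invalid.

No — bags containing vertex e are not connected in the tree.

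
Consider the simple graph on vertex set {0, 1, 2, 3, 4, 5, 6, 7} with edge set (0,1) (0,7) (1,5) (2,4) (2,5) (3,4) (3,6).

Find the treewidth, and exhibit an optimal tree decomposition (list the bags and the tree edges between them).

Treewidth 1.
Bags: B1 = {3, 6}  B2 = {3, 4}  B3 = {2, 4}  B4 = {2, 5}  B5 = {1, 5}  B6 = {0, 1}  B7 = {0, 7}
Tree: B1–B2, B2–B3, B3–B4, B4–B5, B5–B6, B6–B7

The largest bag has 2 vertices, giving width 1; this decomposition certifies tw(G) ≤ 1. Since G has at least one edge (e.g. 6–3), it is not an edgeless graph, so tw(G) ≥ 1. Combining the bounds, tw(G) = 1.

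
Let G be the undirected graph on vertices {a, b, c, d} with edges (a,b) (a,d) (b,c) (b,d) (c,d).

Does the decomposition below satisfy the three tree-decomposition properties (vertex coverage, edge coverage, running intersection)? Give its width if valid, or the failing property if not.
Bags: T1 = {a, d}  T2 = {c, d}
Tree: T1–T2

No — vertex b appears in no bag.

A tree decomposition must satisfy three properties: every vertex lies in some bag; for every edge, both endpoints lie together in some bag; and for every vertex, the bags containing it form a connected subtree. Here vertex b appears in no bag, so the decomposition is invalid.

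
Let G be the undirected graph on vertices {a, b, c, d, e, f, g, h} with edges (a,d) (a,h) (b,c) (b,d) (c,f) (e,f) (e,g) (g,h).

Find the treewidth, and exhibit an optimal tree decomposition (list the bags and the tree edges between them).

Every bag has size at most 3, so the width is 3 − 1 = 2 and tw(G) ≤ 2. The edges c–b–d–a–h–g–e–f–c form a cycle, so G is not a tree and its treewidth is at least 2. Hence tw(G) = 2 exactly.

Treewidth 2.
One optimal decomposition is:
Bags: B1 = {b, c, d}  B2 = {a, c, d}  B3 = {a, c, h}  B4 = {c, g, h}  B5 = {c, e, g}  B6 = {c, e, f}
Tree: B1–B2, B2–B3, B3–B4, B4–B5, B5–B6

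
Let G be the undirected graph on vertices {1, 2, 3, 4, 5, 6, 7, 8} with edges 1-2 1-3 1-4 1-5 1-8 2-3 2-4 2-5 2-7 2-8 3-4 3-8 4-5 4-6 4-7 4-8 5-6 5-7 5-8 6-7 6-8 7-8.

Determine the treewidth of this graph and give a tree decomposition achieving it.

Treewidth 4.
Bags: B1 = {2, 4, 5, 7, 8}  B2 = {1, 2, 4, 5, 8}  B3 = {4, 5, 6, 7, 8}  B4 = {1, 2, 3, 4, 8}
Tree: B1–B2, B1–B3, B2–B4

The largest bag has 5 vertices, giving width 4; this decomposition certifies tw(G) ≤ 4. Conversely, {1, 2, 3, 4, 8} is a clique of size 5, and the vertices of any clique must share a bag in every tree decomposition; so some bag has ≥ 5 vertices and tw(G) ≥ 4. The upper and lower bounds meet at 4, so that is the treewidth.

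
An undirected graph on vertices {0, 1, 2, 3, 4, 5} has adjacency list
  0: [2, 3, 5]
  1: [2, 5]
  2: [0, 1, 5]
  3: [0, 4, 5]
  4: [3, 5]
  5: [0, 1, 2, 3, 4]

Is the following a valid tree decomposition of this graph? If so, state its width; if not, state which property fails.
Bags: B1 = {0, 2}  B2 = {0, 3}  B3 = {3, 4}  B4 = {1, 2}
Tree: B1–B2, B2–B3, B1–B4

No — vertex 5 appears in no bag.

A tree decomposition must satisfy three properties: every vertex lies in some bag; for every edge, both endpoints lie together in some bag; and for every vertex, the bags containing it form a connected subtree. Here vertex 5 appears in no bag, so the decomposition is invalid.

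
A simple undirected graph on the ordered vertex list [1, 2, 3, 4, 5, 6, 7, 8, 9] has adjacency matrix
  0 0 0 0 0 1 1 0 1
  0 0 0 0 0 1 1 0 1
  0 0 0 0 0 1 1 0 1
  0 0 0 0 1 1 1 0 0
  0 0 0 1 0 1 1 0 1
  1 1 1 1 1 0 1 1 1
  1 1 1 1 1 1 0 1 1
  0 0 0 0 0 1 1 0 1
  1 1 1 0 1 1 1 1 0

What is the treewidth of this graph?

3

A width-3 tree decomposition is:
Bags: B1 = {5, 6, 7, 9}  B2 = {4, 5, 6, 7}  B3 = {1, 6, 7, 9}  B4 = {3, 6, 7, 9}  B5 = {6, 7, 8, 9}  B6 = {2, 6, 7, 9}
Tree: B1–B2, B1–B3, B3–B4, B4–B5, B3–B6
Every bag has size at most 4, so the width is 4 − 1 = 3 and tw(G) ≤ 3. Conversely, {1, 6, 7, 9} is a clique of size 4, and the vertices of any clique must share a bag in every tree decomposition; so some bag has ≥ 4 vertices and tw(G) ≥ 3. Therefore the treewidth is 3.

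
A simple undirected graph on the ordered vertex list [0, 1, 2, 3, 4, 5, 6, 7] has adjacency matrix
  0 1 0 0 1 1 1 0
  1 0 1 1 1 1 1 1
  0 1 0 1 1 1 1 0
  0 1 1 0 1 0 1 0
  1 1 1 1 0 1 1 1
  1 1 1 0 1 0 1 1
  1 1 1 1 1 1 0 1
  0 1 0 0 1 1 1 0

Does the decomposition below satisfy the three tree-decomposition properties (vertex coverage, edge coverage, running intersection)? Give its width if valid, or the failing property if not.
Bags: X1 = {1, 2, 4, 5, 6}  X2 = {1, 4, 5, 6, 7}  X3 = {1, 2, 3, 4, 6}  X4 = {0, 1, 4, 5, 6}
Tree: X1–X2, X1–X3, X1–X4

Every vertex of G appears in some bag (union = {0, 1, 2, 3, 4, 5, 6, 7}); every edge is covered by a bag; and for each vertex v the set of bags containing v is connected in the bag tree. The decomposition is therefore valid. The largest bag has 5 vertices, so the width is 4.

Yes; width 4.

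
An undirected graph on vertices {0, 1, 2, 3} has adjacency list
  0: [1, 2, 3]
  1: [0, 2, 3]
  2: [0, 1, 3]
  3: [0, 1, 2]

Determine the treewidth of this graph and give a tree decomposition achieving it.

A single bag containing all 4 vertices is trivially a valid decomposition of width 3. Conversely, {0, 1, 2, 3} is a clique of size 4, and the vertices of any clique must share a bag in every tree decomposition; so some bag has ≥ 4 vertices and tw(G) ≥ 3. Combining the bounds, tw(G) = 3.

Treewidth 3.
Bags: B1 = {0, 1, 2, 3}
Tree: (single bag)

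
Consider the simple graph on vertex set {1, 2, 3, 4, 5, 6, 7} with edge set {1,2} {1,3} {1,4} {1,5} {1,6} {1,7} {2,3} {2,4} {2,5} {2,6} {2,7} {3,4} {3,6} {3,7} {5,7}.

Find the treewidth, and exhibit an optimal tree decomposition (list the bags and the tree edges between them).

Each bag holds 4 vertices, so the decomposition has width 3, which upper-bounds the treewidth. On the other hand G contains the 4-clique {1, 2, 3, 4}. A clique must lie in a single bag of any decomposition, so no decomposition can have width below 3. The upper and lower bounds meet at 3, so that is the treewidth.

Treewidth 3.
One optimal decomposition is:
Bags: B1 = {1, 2, 5, 7}  B2 = {1, 2, 3, 7}  B3 = {1, 2, 3, 6}  B4 = {1, 2, 3, 4}
Tree: B1–B2, B2–B3, B2–B4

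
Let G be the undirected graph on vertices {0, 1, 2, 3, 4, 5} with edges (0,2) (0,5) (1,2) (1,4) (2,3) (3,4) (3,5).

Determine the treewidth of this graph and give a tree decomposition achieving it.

The largest bag has 3 vertices, giving width 2; this decomposition certifies tw(G) ≤ 2. The edges 0–5–3–2–0 form a cycle, so G is not a tree and its treewidth is at least 2. Combining the bounds, tw(G) = 2.

Treewidth 2.
Bags: B1 = {0, 2, 5}  B2 = {2, 3, 5}  B3 = {1, 2, 3}  B4 = {1, 3, 4}
Tree: B1–B2, B2–B3, B3–B4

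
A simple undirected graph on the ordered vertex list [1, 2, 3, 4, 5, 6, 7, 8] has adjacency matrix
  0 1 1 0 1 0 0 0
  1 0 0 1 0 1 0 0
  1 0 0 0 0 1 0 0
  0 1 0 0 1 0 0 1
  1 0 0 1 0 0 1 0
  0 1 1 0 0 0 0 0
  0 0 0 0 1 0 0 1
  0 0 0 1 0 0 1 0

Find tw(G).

A width-2 tree decomposition is:
Bags: B1 = {5, 7, 8}  B2 = {4, 5, 8}  B3 = {1, 4, 5}  B4 = {1, 2, 4}  B5 = {1, 2, 3}  B6 = {2, 3, 6}
Tree: B1–B2, B2–B3, B3–B4, B4–B5, B5–B6
The largest bag has 3 vertices, giving width 2; this decomposition certifies tw(G) ≤ 2. For the lower bound, G contains the cycle 7–8–4–5–7, so G is not a forest; only forests have treewidth ≤ 1, hence tw(G) ≥ 2. Hence tw(G) = 2 exactly.

2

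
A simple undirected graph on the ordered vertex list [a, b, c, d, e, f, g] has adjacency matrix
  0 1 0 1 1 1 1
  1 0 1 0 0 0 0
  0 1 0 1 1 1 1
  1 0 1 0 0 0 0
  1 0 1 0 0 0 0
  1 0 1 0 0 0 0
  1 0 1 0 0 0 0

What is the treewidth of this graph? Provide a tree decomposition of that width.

Every bag has size at most 3, so the width is 3 − 1 = 2 and tw(G) ≤ 2. The edges c–d–a–g–c form a cycle, so G is not a tree and its treewidth is at least 2. Therefore the treewidth is 2.

Treewidth 2.
One optimal decomposition is:
Bags: B1 = {a, c, d}  B2 = {a, c, g}  B3 = {a, c, f}  B4 = {a, c, e}  B5 = {a, b, c}
Tree: B1–B2, B2–B3, B3–B4, B4–B5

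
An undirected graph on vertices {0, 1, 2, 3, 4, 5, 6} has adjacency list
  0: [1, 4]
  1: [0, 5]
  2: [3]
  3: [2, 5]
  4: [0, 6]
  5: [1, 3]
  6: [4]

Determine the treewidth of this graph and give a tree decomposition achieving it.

Every bag has size at most 2, so the width is 2 − 1 = 1 and tw(G) ≤ 1. Any graph with an edge has treewidth ≥ 1, and G has the edge 6–4. Hence tw(G) = 1 exactly.

Treewidth 1.
Bags: B1 = {4, 6}  B2 = {0, 4}  B3 = {0, 1}  B4 = {1, 5}  B5 = {3, 5}  B6 = {2, 3}
Tree: B1–B2, B2–B3, B3–B4, B4–B5, B5–B6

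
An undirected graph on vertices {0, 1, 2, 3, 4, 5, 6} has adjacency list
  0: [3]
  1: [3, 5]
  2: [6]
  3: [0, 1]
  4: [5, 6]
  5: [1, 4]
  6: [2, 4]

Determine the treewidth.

1

A width-1 tree decomposition is:
Bags: B1 = {0, 3}  B2 = {1, 3}  B3 = {1, 5}  B4 = {4, 5}  B5 = {4, 6}  B6 = {2, 6}
Tree: B1–B2, B2–B3, B3–B4, B4–B5, B5–B6
The largest bag has 2 vertices, giving width 1; this decomposition certifies tw(G) ≤ 1. Any graph with an edge has treewidth ≥ 1, and G has the edge 0–3. The upper and lower bounds meet at 1, so that is the treewidth.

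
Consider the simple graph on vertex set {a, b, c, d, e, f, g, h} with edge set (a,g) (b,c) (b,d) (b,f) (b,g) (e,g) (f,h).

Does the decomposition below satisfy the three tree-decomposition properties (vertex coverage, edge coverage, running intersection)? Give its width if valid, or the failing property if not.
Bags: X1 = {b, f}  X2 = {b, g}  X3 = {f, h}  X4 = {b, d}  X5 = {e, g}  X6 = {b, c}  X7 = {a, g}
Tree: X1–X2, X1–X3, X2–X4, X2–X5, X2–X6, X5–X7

Checking the three conditions: (i) the bags cover all of {a, b, c, d, e, f, g, h}; (ii) for each edge, some bag contains both endpoints; (iii) the bags containing any fixed vertex form a subtree. All hold, so the decomposition is valid with width 2 − 1 = 1.

Yes; width 1.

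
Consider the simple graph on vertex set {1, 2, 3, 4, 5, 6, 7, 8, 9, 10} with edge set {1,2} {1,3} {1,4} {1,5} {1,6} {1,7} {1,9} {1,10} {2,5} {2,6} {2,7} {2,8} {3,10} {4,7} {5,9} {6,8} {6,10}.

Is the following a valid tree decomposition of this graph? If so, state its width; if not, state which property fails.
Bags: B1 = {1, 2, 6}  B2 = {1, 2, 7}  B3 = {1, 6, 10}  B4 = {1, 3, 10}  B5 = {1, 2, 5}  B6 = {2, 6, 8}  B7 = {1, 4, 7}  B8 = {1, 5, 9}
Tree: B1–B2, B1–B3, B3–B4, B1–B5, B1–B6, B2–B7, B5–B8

Checking the three conditions: (i) the bags cover all of {1, 2, 3, 4, 5, 6, 7, 8, 9, 10}; (ii) for each edge, some bag contains both endpoints; (iii) the bags containing any fixed vertex form a subtree. All hold, so the decomposition is valid with width 3 − 1 = 2.

Yes; width 2.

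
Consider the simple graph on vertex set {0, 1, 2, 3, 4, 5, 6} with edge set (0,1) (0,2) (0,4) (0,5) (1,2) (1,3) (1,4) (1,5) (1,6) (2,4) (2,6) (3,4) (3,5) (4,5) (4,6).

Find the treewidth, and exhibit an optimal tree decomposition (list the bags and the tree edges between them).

Treewidth 3.
One such decomposition:
Bags: B1 = {0, 1, 2, 4}  B2 = {0, 1, 4, 5}  B3 = {1, 2, 4, 6}  B4 = {1, 3, 4, 5}
Tree: B1–B2, B1–B3, B2–B4

Each bag holds 4 vertices, so the decomposition has width 3, which upper-bounds the treewidth. Conversely, {0, 1, 2, 4} is a clique of size 4, and the vertices of any clique must share a bag in every tree decomposition; so some bag has ≥ 4 vertices and tw(G) ≥ 3. Combining the bounds, tw(G) = 3.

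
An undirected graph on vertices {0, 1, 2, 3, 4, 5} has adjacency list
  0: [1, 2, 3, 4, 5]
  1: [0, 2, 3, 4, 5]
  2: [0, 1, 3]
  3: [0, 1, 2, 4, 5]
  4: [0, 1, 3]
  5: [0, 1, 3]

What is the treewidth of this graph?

3

A width-3 tree decomposition is:
Bags: B1 = {0, 1, 3, 5}  B2 = {0, 1, 2, 3}  B3 = {0, 1, 3, 4}
Tree: B1–B2, B1–B3
Every bag has size at most 4, so the width is 4 − 1 = 3 and tw(G) ≤ 3. On the other hand G contains the 4-clique {0, 1, 2, 3}. A clique must lie in a single bag of any decomposition, so no decomposition can have width below 3. Therefore the treewidth is 3.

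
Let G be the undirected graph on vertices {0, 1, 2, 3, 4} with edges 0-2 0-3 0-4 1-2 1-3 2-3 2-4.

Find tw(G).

2

A width-2 tree decomposition is:
Bags: B1 = {0, 2, 4}  B2 = {0, 2, 3}  B3 = {1, 2, 3}
Tree: B1–B2, B2–B3
Every bag has size at most 3, so the width is 3 − 1 = 2 and tw(G) ≤ 2. On the other hand G contains the 3-clique {0, 2, 3}. A clique must lie in a single bag of any decomposition, so no decomposition can have width below 2. Therefore the treewidth is 2.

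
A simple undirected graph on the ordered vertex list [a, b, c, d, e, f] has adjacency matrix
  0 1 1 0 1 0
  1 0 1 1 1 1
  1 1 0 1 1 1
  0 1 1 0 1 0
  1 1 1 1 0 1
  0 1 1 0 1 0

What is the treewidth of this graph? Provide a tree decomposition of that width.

Every bag has size at most 4, so the width is 4 − 1 = 3 and tw(G) ≤ 3. On the other hand G contains the 4-clique {b, c, d, e}. A clique must lie in a single bag of any decomposition, so no decomposition can have width below 3. The upper and lower bounds meet at 3, so that is the treewidth.

Treewidth 3.
One optimal decomposition is:
Bags: B1 = {a, b, c, e}  B2 = {b, c, d, e}  B3 = {b, c, e, f}
Tree: B1–B2, B1–B3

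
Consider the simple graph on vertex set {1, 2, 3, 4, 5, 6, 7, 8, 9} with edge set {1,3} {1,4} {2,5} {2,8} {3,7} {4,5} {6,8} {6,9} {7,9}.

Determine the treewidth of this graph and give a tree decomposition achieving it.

The largest bag has 3 vertices, giving width 2; this decomposition certifies tw(G) ≤ 2. The edges 2–8–6–9–7–3–1–4–5–2 form a cycle, so G is not a tree and its treewidth is at least 2. Therefore the treewidth is 2.

Treewidth 2.
One optimal decomposition is:
Bags: B1 = {2, 6, 8}  B2 = {2, 6, 9}  B3 = {2, 7, 9}  B4 = {2, 3, 7}  B5 = {1, 2, 3}  B6 = {1, 2, 4}  B7 = {2, 4, 5}
Tree: B1–B2, B2–B3, B3–B4, B4–B5, B5–B6, B6–B7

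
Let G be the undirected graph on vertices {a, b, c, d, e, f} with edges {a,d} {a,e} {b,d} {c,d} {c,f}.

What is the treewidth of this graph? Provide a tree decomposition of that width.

Every bag has size at most 2, so the width is 2 − 1 = 1 and tw(G) ≤ 1. Any graph with an edge has treewidth ≥ 1, and G has the edge a–d. Combining the bounds, tw(G) = 1.

Treewidth 1.
One such decomposition:
Bags: B1 = {a, d}  B2 = {c, d}  B3 = {c, f}  B4 = {a, e}  B5 = {b, d}
Tree: B1–B2, B2–B3, B1–B4, B1–B5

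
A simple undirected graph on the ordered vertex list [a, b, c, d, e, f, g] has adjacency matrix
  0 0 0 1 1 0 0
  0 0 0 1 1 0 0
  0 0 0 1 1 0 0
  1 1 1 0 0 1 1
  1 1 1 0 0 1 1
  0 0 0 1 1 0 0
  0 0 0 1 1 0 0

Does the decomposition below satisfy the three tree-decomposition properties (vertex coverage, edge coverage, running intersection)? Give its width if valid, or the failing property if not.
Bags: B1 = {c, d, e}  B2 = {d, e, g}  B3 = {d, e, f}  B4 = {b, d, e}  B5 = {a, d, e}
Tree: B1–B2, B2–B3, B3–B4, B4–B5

Every vertex of G appears in some bag (union = {a, b, c, d, e, f, g}); every edge is covered by a bag; and for each vertex v the set of bags containing v is connected in the bag tree. The decomposition is therefore valid. The largest bag has 3 vertices, so the width is 2.

Yes; width 2.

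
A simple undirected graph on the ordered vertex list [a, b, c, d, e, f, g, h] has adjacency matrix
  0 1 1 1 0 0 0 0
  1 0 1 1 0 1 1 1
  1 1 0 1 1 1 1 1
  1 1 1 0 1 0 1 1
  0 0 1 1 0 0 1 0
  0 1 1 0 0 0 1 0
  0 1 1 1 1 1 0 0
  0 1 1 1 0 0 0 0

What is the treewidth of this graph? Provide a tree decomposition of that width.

Treewidth 3.
Bags: B1 = {b, c, d, g}  B2 = {b, c, d, h}  B3 = {b, c, f, g}  B4 = {a, b, c, d}  B5 = {c, d, e, g}
Tree: B1–B2, B1–B3, B1–B4, B1–B5

The largest bag has 4 vertices, giving width 3; this decomposition certifies tw(G) ≤ 3. For the lower bound, the 4 vertices {c, d, e, g} are pairwise adjacent, and any tree decomposition puts a clique entirely inside one bag — forcing width ≥ 3. The upper and lower bounds meet at 3, so that is the treewidth.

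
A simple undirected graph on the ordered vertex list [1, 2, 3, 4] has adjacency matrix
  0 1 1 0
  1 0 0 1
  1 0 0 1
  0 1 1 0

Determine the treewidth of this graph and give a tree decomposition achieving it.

Treewidth 2.
Bags: B1 = {2, 3, 4}  B2 = {1, 2, 3}
Tree: B1–B2

Each bag holds 3 vertices, so the decomposition has width 2, which upper-bounds the treewidth. The edges 3–4–2–1–3 form a cycle, so G is not a tree and its treewidth is at least 2. Hence tw(G) = 2 exactly.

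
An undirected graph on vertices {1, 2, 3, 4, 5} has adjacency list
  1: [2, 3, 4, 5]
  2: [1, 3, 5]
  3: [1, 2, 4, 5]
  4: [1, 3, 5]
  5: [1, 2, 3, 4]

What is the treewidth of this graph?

3

A width-3 tree decomposition is:
Bags: B1 = {1, 3, 4, 5}  B2 = {1, 2, 3, 5}
Tree: B1–B2
The largest bag has 4 vertices, giving width 3; this decomposition certifies tw(G) ≤ 3. On the other hand G contains the 4-clique {1, 2, 3, 5}. A clique must lie in a single bag of any decomposition, so no decomposition can have width below 3. Therefore the treewidth is 3.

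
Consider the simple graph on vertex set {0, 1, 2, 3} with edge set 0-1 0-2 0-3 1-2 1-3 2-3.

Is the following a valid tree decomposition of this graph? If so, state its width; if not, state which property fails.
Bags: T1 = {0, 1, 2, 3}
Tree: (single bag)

Checking the three conditions: (i) the bags cover all of {0, 1, 2, 3}; (ii) for each edge, some bag contains both endpoints; (iii) the bags containing any fixed vertex form a subtree. All hold, so the decomposition is valid with width 4 − 1 = 3.

Yes; width 3.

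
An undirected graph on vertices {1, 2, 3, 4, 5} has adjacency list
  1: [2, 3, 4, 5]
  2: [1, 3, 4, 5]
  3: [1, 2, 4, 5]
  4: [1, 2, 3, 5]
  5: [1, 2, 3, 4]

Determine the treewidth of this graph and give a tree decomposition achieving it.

Treewidth 4.
Bags: B1 = {1, 2, 3, 4, 5}
Tree: (single bag)

With just one bag of size 5, the width is 5 − 1 = 4, so tw(G) ≤ 4. On the other hand G contains the 5-clique {1, 2, 3, 4, 5}. A clique must lie in a single bag of any decomposition, so no decomposition can have width below 4. Therefore the treewidth is 4.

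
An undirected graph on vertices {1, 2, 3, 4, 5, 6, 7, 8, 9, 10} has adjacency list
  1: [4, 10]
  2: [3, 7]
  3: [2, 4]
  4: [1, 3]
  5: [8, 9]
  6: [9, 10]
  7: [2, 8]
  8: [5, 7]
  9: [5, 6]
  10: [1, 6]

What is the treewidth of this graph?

2

A width-2 tree decomposition is:
Bags: B1 = {2, 3, 4}  B2 = {2, 4, 7}  B3 = {4, 7, 8}  B4 = {4, 5, 8}  B5 = {4, 5, 9}  B6 = {4, 6, 9}  B7 = {4, 6, 10}  B8 = {1, 4, 10}
Tree: B1–B2, B2–B3, B3–B4, B4–B5, B5–B6, B6–B7, B7–B8
The largest bag has 3 vertices, giving width 2; this decomposition certifies tw(G) ≤ 2. For the lower bound, G contains the cycle 4–3–2–7–8–5–9–6–10–1–4, so G is not a forest; only forests have treewidth ≤ 1, hence tw(G) ≥ 2. Hence tw(G) = 2 exactly.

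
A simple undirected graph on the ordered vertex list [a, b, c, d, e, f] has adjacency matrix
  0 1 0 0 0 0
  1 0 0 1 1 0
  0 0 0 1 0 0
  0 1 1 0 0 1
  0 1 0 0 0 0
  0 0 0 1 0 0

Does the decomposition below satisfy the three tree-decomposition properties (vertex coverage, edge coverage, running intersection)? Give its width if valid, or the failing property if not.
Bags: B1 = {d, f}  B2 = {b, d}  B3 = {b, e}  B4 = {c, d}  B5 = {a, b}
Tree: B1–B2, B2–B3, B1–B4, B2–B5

Yes; width 1.

Every vertex of G appears in some bag (union = {a, b, c, d, e, f}); every edge is covered by a bag; and for each vertex v the set of bags containing v is connected in the bag tree. The decomposition is therefore valid. The largest bag has 2 vertices, so the width is 1.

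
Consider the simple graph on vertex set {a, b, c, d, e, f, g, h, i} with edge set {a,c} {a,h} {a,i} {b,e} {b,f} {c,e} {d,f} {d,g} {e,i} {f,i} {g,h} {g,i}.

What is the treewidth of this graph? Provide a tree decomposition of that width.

The largest bag has 4 vertices, giving width 3; this decomposition certifies tw(G) ≤ 3. For the lower bound: the 4 vertex sets {b,c,e}, {f}, {i}, {a,d,g,h} are disjoint, each induces a connected subgraph, and every pair is joined by at least one edge of G. Contracting each set to a single vertex therefore yields K_{4} as a minor, and since treewidth is minor-monotone, tw(G) ≥ tw(K_{4}) = 3. Hence tw(G) = 3 exactly.

Treewidth 3.
One such decomposition:
Bags: B1 = {b, c, e, f}  B2 = {c, e, f, i}  B3 = {a, c, f, i}  B4 = {a, d, f, i}  B5 = {a, d, g, i}  B6 = {a, d, g, h}
Tree: B1–B2, B2–B3, B3–B4, B4–B5, B5–B6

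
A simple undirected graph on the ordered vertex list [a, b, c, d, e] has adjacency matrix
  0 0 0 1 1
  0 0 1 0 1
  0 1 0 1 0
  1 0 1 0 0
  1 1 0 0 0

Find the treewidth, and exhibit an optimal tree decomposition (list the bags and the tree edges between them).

Each bag holds 3 vertices, so the decomposition has width 2, which upper-bounds the treewidth. For the lower bound, G contains the cycle a–e–b–c–d–a, so G is not a forest; only forests have treewidth ≤ 1, hence tw(G) ≥ 2. Hence tw(G) = 2 exactly.

Treewidth 2.
One optimal decomposition is:
Bags: B1 = {a, b, e}  B2 = {a, b, c}  B3 = {a, c, d}
Tree: B1–B2, B2–B3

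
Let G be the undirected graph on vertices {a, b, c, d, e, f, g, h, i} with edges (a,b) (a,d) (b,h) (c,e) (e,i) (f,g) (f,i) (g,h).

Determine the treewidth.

A width-1 tree decomposition is:
Bags: B1 = {a, d}  B2 = {a, b}  B3 = {b, h}  B4 = {g, h}  B5 = {f, g}  B6 = {f, i}  B7 = {e, i}  B8 = {c, e}
Tree: B1–B2, B2–B3, B3–B4, B4–B5, B5–B6, B6–B7, B7–B8
The largest bag has 2 vertices, giving width 1; this decomposition certifies tw(G) ≤ 1. Any graph with an edge has treewidth ≥ 1, and G has the edge d–a. Hence tw(G) = 1 exactly.

1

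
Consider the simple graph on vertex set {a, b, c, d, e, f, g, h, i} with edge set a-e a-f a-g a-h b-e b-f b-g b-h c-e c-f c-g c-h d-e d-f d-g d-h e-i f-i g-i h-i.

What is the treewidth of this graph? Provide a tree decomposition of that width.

Every bag has size at most 5, so the width is 5 − 1 = 4 and tw(G) ≤ 4. For the lower bound: the 5 vertex sets {b,h}, {f,i}, {a,g}, {e}, {c} are disjoint, each induces a connected subgraph, and every pair is joined by at least one edge of G. Contracting each set to a single vertex therefore yields K_{5} as a minor, and since treewidth is minor-monotone, tw(G) ≥ tw(K_{5}) = 4. Combining the bounds, tw(G) = 4.

Treewidth 4.
One optimal decomposition is:
Bags: B1 = {b, e, f, g, h}  B2 = {e, f, g, h, i}  B3 = {a, e, f, g, h}  B4 = {c, e, f, g, h}  B5 = {d, e, f, g, h}
Tree: B1–B2, B2–B3, B3–B4, B4–B5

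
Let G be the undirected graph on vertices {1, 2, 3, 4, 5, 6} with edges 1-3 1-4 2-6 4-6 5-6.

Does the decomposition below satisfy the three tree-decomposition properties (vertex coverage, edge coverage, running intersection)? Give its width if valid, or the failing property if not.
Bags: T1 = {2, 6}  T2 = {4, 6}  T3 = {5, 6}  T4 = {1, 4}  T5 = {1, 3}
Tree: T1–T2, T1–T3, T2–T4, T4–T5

Yes; width 1.

Every vertex of G appears in some bag (union = {1, 2, 3, 4, 5, 6}); every edge is covered by a bag; and for each vertex v the set of bags containing v is connected in the bag tree. The decomposition is therefore valid. The largest bag has 2 vertices, so the width is 1.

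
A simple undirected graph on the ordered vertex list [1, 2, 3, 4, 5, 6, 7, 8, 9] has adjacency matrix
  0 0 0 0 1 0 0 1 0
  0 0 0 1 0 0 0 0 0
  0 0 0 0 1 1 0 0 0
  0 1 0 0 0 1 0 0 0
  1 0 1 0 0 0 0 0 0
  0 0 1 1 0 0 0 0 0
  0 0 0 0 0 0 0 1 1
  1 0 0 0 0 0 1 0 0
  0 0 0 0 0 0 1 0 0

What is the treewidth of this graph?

1

A width-1 tree decomposition is:
Bags: B1 = {2, 4}  B2 = {4, 6}  B3 = {3, 6}  B4 = {3, 5}  B5 = {1, 5}  B6 = {1, 8}  B7 = {7, 8}  B8 = {7, 9}
Tree: B1–B2, B2–B3, B3–B4, B4–B5, B5–B6, B6–B7, B7–B8
Every bag has size at most 2, so the width is 2 − 1 = 1 and tw(G) ≤ 1. Any graph with an edge has treewidth ≥ 1, and G has the edge 2–4. Combining the bounds, tw(G) = 1.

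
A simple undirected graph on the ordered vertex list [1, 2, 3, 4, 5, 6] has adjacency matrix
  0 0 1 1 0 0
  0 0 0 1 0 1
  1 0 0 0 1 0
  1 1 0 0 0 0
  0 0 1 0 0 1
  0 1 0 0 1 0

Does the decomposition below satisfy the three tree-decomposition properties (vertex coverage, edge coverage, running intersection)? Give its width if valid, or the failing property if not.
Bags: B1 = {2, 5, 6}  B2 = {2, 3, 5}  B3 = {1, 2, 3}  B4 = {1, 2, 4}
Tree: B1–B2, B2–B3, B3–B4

Vertex coverage: the bags together contain {1, 2, 3, 4, 5, 6}, the full vertex set. Edge coverage: each edge of G has both endpoints in at least one bag. Running intersection: for every vertex, the bags containing it form a connected subtree. All three properties hold, so this is a valid tree decomposition of width max|bag| − 1 = 2, and hence tw(G) ≤ 2.

Yes; width 2.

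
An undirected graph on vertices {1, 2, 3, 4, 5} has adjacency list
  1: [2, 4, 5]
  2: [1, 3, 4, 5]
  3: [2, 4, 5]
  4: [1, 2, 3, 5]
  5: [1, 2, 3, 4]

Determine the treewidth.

3

A width-3 tree decomposition is:
Bags: B1 = {1, 2, 4, 5}  B2 = {2, 3, 4, 5}
Tree: B1–B2
Each bag holds 4 vertices, so the decomposition has width 3, which upper-bounds the treewidth. Conversely, {1, 2, 4, 5} is a clique of size 4, and the vertices of any clique must share a bag in every tree decomposition; so some bag has ≥ 4 vertices and tw(G) ≥ 3. Hence tw(G) = 3 exactly.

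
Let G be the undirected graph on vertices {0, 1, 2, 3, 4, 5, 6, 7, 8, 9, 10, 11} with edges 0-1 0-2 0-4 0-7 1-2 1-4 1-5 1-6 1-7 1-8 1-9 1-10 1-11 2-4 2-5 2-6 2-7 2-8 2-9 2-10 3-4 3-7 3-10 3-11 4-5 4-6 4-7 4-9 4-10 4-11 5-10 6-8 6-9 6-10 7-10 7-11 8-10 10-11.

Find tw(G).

A width-4 tree decomposition is:
Bags: B1 = {1, 2, 4, 6, 10}  B2 = {1, 2, 4, 6, 9}  B3 = {1, 2, 6, 8, 10}  B4 = {1, 2, 4, 7, 10}  B5 = {0, 1, 2, 4, 7}  B6 = {1, 4, 7, 10, 11}  B7 = {1, 2, 4, 5, 10}  B8 = {3, 4, 7, 10, 11}
Tree: B1–B2, B1–B3, B1–B4, B4–B5, B4–B6, B1–B7, B6–B8
The largest bag has 5 vertices, giving width 4; this decomposition certifies tw(G) ≤ 4. Conversely, {1, 2, 6, 8, 10} is a clique of size 5, and the vertices of any clique must share a bag in every tree decomposition; so some bag has ≥ 5 vertices and tw(G) ≥ 4. Therefore the treewidth is 4.

4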